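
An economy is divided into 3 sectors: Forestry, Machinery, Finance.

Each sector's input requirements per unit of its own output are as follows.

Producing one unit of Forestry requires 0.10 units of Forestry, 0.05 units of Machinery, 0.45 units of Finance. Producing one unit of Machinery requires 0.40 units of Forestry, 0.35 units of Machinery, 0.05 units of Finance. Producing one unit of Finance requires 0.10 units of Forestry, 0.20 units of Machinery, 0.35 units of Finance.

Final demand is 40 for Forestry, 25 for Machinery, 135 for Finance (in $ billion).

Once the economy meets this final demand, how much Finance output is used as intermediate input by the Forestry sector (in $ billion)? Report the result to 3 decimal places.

I − A =
  [   0.90    -0.40    -0.10]
  [  -0.05     0.65    -0.20]
  [  -0.45    -0.05     0.65]
Cofactors of I−A, C_ij = (−1)^(i+j)·(minor ij) (rows/columns in the sector order above):
  C_11 = (0.65)(0.65) − (-0.20)(-0.05) = 0.4125
  C_12 = −[(-0.05)(0.65) − (-0.20)(-0.45)] = 0.1225
  C_13 = (-0.05)(-0.05) − (0.65)(-0.45) = 0.2950
  C_21 = −[(-0.40)(0.65) − (-0.10)(-0.05)] = 0.2650
  C_22 = (0.90)(0.65) − (-0.10)(-0.45) = 0.5400
  C_23 = −[(0.90)(-0.05) − (-0.40)(-0.45)] = 0.2250
  C_31 = (-0.40)(-0.20) − (-0.10)(0.65) = 0.1450
  C_32 = −[(0.90)(-0.20) − (-0.10)(-0.05)] = 0.1850
  C_33 = (0.90)(0.65) − (-0.40)(-0.05) = 0.5650
det(I−A) = Σ_j (I−A)_1j·C_1j = (0.90)(0.4125) + (-0.40)(0.1225) + (-0.10)(0.2950) = 0.29275
adj(I−A) = Cᵀ =
  [ 0.4125   0.2650   0.1450]
  [ 0.1225   0.5400   0.1850]
  [ 0.2950   0.2250   0.5650]
(I − A)⁻¹ = adj(I−A) / det(I−A) ≈
  [   1.4091     0.9052     0.4953]
  [   0.4184     1.8446     0.6319]
  [   1.0077     0.7686     1.9300]
First solve x = (I − A)⁻¹ d = adj(I−A)·d / det(I−A); in particular x_1 = (0.4125·40 + 0.2650·25 + 0.1450·135) / 0.29275 = 42.70 / 0.29275 ≈ 145.85824.
Intermediate flow from 3 to 1: z_31 = a_31 · x_1 = 0.45 × 42.70 / 0.29275 = 19.215 / 0.29275 ≈ 65.636.

z_31 = 65.636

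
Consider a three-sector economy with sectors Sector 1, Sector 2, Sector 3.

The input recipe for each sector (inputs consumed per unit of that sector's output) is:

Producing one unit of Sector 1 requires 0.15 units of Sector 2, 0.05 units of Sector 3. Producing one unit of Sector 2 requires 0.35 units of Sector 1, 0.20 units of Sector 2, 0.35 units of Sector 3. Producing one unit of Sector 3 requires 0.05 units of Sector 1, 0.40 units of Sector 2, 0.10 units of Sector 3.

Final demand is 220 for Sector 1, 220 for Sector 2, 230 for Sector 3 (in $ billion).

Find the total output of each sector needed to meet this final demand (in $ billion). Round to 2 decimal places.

I − A =
  [   1.00    -0.35    -0.05]
  [  -0.15     0.80    -0.40]
  [  -0.05    -0.35     0.90]
Cofactors of I−A, C_ij = (−1)^(i+j)·(minor ij) (rows/columns in the sector order above):
  C_11 = (0.80)(0.90) − (-0.40)(-0.35) = 0.5800
  C_12 = −[(-0.15)(0.90) − (-0.40)(-0.05)] = 0.1550
  C_13 = (-0.15)(-0.35) − (0.80)(-0.05) = 0.0925
  C_21 = −[(-0.35)(0.90) − (-0.05)(-0.35)] = 0.3325
  C_22 = (1.00)(0.90) − (-0.05)(-0.05) = 0.8975
  C_23 = −[(1.00)(-0.35) − (-0.35)(-0.05)] = 0.3675
  C_31 = (-0.35)(-0.40) − (-0.05)(0.80) = 0.1800
  C_32 = −[(1.00)(-0.40) − (-0.05)(-0.15)] = 0.4075
  C_33 = (1.00)(0.80) − (-0.35)(-0.15) = 0.7475
det(I−A) = Σ_j (I−A)_1j·C_1j = (1.00)(0.5800) + (-0.35)(0.1550) + (-0.05)(0.0925) = 0.521125
adj(I−A) = Cᵀ =
  [ 0.5800   0.3325   0.1800]
  [ 0.1550   0.8975   0.4075]
  [ 0.0925   0.3675   0.7475]
(I − A)⁻¹ = adj(I−A) / det(I−A) ≈
  [   1.1130     0.6380     0.3454]
  [   0.2974     1.7222     0.7820]
  [   0.1775     0.7052     1.4344]
x = (I − A)⁻¹ d = adj(I−A)·d / det(I−A), with det(I−A) = 0.521125:
  x_1 = (0.5800·220 + 0.3325·220 + 0.1800·230) / 0.521125 = 242.15 / 0.521125 ≈ 464.67
  x_2 = (0.1550·220 + 0.8975·220 + 0.4075·230) / 0.521125 = 325.275 / 0.521125 ≈ 624.18
  x_3 = (0.0925·220 + 0.3675·220 + 0.7475·230) / 0.521125 = 273.125 / 0.521125 ≈ 524.11

x_1 = 464.67, x_2 = 624.18, x_3 = 524.11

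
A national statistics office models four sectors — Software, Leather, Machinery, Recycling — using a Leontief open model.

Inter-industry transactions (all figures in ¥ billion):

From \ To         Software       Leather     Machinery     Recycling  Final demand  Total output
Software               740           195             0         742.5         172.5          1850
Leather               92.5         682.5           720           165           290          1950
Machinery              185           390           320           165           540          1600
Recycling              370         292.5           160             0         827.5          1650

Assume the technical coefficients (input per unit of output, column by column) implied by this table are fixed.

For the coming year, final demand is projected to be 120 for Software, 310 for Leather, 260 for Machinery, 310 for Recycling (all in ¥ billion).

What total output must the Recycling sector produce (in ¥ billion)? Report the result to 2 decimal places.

Technical coefficients a_ij = z_ij / X_j:
  a_SS = 740/1850 = 0.40, a_LS = 92.5/1850 = 0.05, a_MS = 185/1850 = 0.10, a_RS = 370/1850 = 0.20
  a_SL = 195/1950 = 0.10, a_LL = 682.5/1950 = 0.35, a_ML = 390/1950 = 0.20, a_RL = 292.5/1950 = 0.15
  a_SM = 0/1600 = 0.00, a_LM = 720/1600 = 0.45, a_MM = 320/1600 = 0.20, a_RM = 160/1600 = 0.10
  a_SR = 742.5/1650 = 0.45, a_LR = 165/1650 = 0.10, a_MR = 165/1650 = 0.10, a_RR = 0/1650 = 0.00
I − A =
  [   0.60    -0.10     0.00    -0.45]
  [  -0.05     0.65    -0.45    -0.10]
  [  -0.10    -0.20     0.80    -0.10]
  [  -0.20    -0.15    -0.10     1.00]
Compute the cofactors C_ij = (−1)^(i+j)·(3×3 minor ij) of I−A; the adjugate is their transpose:
adj(I−A) = Cᵀ =
  [ 0.402750   0.142000   0.105625   0.206000]
  [ 0.110500   0.397500   0.237750   0.113250]
  [ 0.091250   0.129750   0.312125   0.085250]
  [ 0.106250   0.101000   0.088000   0.249500]
det(I−A) = Σ_j (I−A)_1j·C_1j = (0.60)(0.402750) + (-0.10)(0.110500) + (0.00)(0.091250) + (-0.45)(0.106250) = 0.1827875
(I − A)⁻¹ = adj(I−A) / det(I−A) ≈
  [   2.2034     0.7769     0.5779     1.1270]
  [   0.6045     2.1747     1.3007     0.6196]
  [   0.4992     0.7098     1.7076     0.4664]
  [   0.5813     0.5526     0.4814     1.3650]
x = (I − A)⁻¹ d = adj(I−A)·d / det(I−A), with det(I−A) = 0.1827875:
  x_S = (0.402750·120 + 0.142000·310 + 0.105625·260 + 0.206000·310) / 0.1827875 = 183.6725 / 0.1827875 ≈ 1004.84
  x_L = (0.110500·120 + 0.397500·310 + 0.237750·260 + 0.113250·310) / 0.1827875 = 233.4075 / 0.1827875 ≈ 1276.93
  x_M = (0.091250·120 + 0.129750·310 + 0.312125·260 + 0.085250·310) / 0.1827875 = 158.7525 / 0.1827875 ≈ 868.51
  x_R = (0.106250·120 + 0.101000·310 + 0.088000·260 + 0.249500·310) / 0.1827875 = 144.285 / 0.1827875 ≈ 789.36

x_R = 789.36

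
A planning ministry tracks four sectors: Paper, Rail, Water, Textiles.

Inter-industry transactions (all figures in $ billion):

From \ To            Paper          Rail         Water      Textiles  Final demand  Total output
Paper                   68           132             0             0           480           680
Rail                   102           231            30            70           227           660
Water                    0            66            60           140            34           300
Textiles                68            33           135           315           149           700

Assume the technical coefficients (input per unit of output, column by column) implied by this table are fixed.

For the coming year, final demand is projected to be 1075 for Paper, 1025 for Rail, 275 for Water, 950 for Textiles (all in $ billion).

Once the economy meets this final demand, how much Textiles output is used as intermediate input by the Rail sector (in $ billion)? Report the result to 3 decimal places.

Technical coefficients a_ij = z_ij / X_j:
  a_11 = 68/680 = 0.10, a_21 = 102/680 = 0.15, a_31 = 0/680 = 0.00, a_41 = 68/680 = 0.10
  a_12 = 132/660 = 0.20, a_22 = 231/660 = 0.35, a_32 = 66/660 = 0.10, a_42 = 33/660 = 0.05
  a_13 = 0/300 = 0.00, a_23 = 30/300 = 0.10, a_33 = 60/300 = 0.20, a_43 = 135/300 = 0.45
  a_14 = 0/700 = 0.00, a_24 = 70/700 = 0.10, a_34 = 140/700 = 0.20, a_44 = 315/700 = 0.45
I − A =
  [   0.90    -0.20     0.00     0.00]
  [  -0.15     0.65    -0.10    -0.10]
  [   0.00    -0.10     0.80    -0.20]
  [  -0.10    -0.05    -0.45     0.55]
Compute the cofactors C_ij = (−1)^(i+j)·(3×3 minor ij) of I−A; the adjugate is their transpose:
adj(I−A) = Cᵀ =
  [ 0.21250   0.07000   0.02000   0.02000]
  [ 0.06250   0.31500   0.09000   0.09000]
  [ 0.02375   0.06250   0.29875   0.12000]
  [ 0.06375   0.09250   0.25625   0.43500]
det(I−A) = Σ_j (I−A)_1j·C_1j = (0.90)(0.21250) + (-0.20)(0.06250) + (0.00)(0.02375) + (0.00)(0.06375) = 0.17875
(I − A)⁻¹ = adj(I−A) / det(I−A) ≈
  [   1.1888     0.3916     0.1119     0.1119]
  [   0.3497     1.7622     0.5035     0.5035]
  [   0.1329     0.3497     1.6713     0.6713]
  [   0.3566     0.5175     1.4336     2.4336]
First solve x = (I − A)⁻¹ d = adj(I−A)·d / det(I−A); in particular x_2 = (0.06250·1075 + 0.31500·1025 + 0.09000·275 + 0.09000·950) / 0.17875 = 500.3125 / 0.17875 ≈ 2798.95105.
Intermediate flow from 4 to 2: z_42 = a_42 · x_2 = 0.05 × 500.3125 / 0.17875 = 25.015625 / 0.17875 ≈ 139.948.

z_42 = 139.948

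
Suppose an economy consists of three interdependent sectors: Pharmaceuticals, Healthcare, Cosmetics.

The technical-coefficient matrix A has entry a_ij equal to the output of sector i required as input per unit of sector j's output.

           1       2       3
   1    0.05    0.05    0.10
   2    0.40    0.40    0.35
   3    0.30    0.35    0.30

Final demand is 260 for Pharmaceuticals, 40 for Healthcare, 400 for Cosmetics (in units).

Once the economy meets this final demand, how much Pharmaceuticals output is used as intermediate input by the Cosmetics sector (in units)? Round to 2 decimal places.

I − A =
  [   0.95    -0.05    -0.10]
  [  -0.40     0.60    -0.35]
  [  -0.30    -0.35     0.70]
Cofactors of I−A, C_ij = (−1)^(i+j)·(minor ij) (rows/columns in the sector order above):
  C_11 = (0.60)(0.70) − (-0.35)(-0.35) = 0.2975
  C_12 = −[(-0.40)(0.70) − (-0.35)(-0.30)] = 0.3850
  C_13 = (-0.40)(-0.35) − (0.60)(-0.30) = 0.3200
  C_21 = −[(-0.05)(0.70) − (-0.10)(-0.35)] = 0.0700
  C_22 = (0.95)(0.70) − (-0.10)(-0.30) = 0.6350
  C_23 = −[(0.95)(-0.35) − (-0.05)(-0.30)] = 0.3475
  C_31 = (-0.05)(-0.35) − (-0.10)(0.60) = 0.0775
  C_32 = −[(0.95)(-0.35) − (-0.10)(-0.40)] = 0.3725
  C_33 = (0.95)(0.60) − (-0.05)(-0.40) = 0.5500
det(I−A) = Σ_j (I−A)_1j·C_1j = (0.95)(0.2975) + (-0.05)(0.3850) + (-0.10)(0.3200) = 0.231375
adj(I−A) = Cᵀ =
  [ 0.2975   0.0700   0.0775]
  [ 0.3850   0.6350   0.3725]
  [ 0.3200   0.3475   0.5500]
(I − A)⁻¹ = adj(I−A) / det(I−A) ≈
  [   1.2858     0.3025     0.3350]
  [   1.6640     2.7445     1.6099]
  [   1.3830     1.5019     2.3771]
First solve x = (I − A)⁻¹ d = adj(I−A)·d / det(I−A); in particular x_3 = (0.3200·260 + 0.3475·40 + 0.5500·400) / 0.231375 = 317.10 / 0.231375 ≈ 1370.5024.
Intermediate flow from 1 to 3: z_13 = a_13 · x_3 = 0.10 × 317.10 / 0.231375 = 31.71 / 0.231375 ≈ 137.05.

z_13 = 137.05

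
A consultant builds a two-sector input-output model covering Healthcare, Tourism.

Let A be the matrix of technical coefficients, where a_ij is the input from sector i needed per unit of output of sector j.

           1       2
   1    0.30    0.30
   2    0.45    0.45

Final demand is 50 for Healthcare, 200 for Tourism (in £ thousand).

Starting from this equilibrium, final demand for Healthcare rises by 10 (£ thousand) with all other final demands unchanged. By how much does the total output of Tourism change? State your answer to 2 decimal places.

Δx_2 = 18.00

I − A =
  [   0.70    -0.30]
  [  -0.45     0.55]
det(I−A) = (0.70)(0.55) − (-0.30)(-0.45) = 0.2500
adj(I−A) = [[0.55, 0.30], [0.45, 0.70]]
(I − A)⁻¹ = adj(I−A) / det(I−A) ≈
  [   2.2000     1.2000]
  [   1.8000     2.8000]
Δx = (I − A)⁻¹ Δd with Δd having +10 in the Healthcare component and 0 elsewhere.
So Δx_2 = L_21 · (+10), where L_21 = adj(I−A)_21 / det(I−A) = 0.45 / 0.2500.
Δx_2 = 0.45 × (+10) / 0.2500 = 4.50 / 0.2500 = 18.00.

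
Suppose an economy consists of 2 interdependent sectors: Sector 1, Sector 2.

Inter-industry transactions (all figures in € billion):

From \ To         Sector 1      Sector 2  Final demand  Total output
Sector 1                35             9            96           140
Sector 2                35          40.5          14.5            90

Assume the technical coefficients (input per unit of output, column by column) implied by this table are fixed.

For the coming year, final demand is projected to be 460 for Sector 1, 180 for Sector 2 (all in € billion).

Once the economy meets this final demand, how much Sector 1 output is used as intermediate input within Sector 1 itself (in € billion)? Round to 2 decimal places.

Technical coefficients a_ij = z_ij / X_j:
  a_11 = 35/140 = 0.25, a_21 = 35/140 = 0.25
  a_12 = 9/90 = 0.10, a_22 = 40.5/90 = 0.45
I − A =
  [   0.75    -0.10]
  [  -0.25     0.55]
det(I−A) = (0.75)(0.55) − (-0.10)(-0.25) = 0.3875
adj(I−A) = [[0.55, 0.10], [0.25, 0.75]]
(I − A)⁻¹ = adj(I−A) / det(I−A) ≈
  [   1.4194     0.2581]
  [   0.6452     1.9355]
First solve x = (I − A)⁻¹ d = adj(I−A)·d / det(I−A); in particular x_1 = (0.55·460 + 0.10·180) / 0.3875 = 271.00 / 0.3875 ≈ 699.3548.
Intermediate flow from 1 to 1: z_11 = a_11 · x_1 = 0.25 × 271.00 / 0.3875 = 67.75 / 0.3875 ≈ 174.84.

z_11 = 174.84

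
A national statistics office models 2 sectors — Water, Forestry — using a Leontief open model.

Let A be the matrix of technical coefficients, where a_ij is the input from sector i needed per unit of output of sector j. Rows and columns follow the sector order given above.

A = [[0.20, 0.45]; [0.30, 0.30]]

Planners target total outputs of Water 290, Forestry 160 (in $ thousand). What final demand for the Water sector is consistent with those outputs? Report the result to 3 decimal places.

I − A =
  [   0.80    -0.45]
  [  -0.30     0.70]
d = (I − A) x:
  d_W = (+0.80)·290 + (-0.45)·160 = 160.000
  d_F = (-0.30)·290 + (+0.70)·160 = 25.000

d_W = 160.000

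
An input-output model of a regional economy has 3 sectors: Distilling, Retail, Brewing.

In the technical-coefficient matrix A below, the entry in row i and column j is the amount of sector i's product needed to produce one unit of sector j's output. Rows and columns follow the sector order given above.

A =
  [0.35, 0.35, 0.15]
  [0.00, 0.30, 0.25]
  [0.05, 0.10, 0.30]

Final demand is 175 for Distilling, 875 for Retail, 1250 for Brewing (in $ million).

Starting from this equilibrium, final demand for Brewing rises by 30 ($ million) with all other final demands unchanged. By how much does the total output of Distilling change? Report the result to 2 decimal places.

Δx_D = 19.74

I − A =
  [   0.65    -0.35    -0.15]
  [   0.00     0.70    -0.25]
  [  -0.05    -0.10     0.70]
Cofactors of I−A, C_ij = (−1)^(i+j)·(minor ij) (rows/columns in the sector order above):
  C_11 = (0.70)(0.70) − (-0.25)(-0.10) = 0.4650
  C_12 = −[(0.00)(0.70) − (-0.25)(-0.05)] = 0.0125
  C_13 = (0.00)(-0.10) − (0.70)(-0.05) = 0.0350
  C_21 = −[(-0.35)(0.70) − (-0.15)(-0.10)] = 0.2600
  C_22 = (0.65)(0.70) − (-0.15)(-0.05) = 0.4475
  C_23 = −[(0.65)(-0.10) − (-0.35)(-0.05)] = 0.0825
  C_31 = (-0.35)(-0.25) − (-0.15)(0.70) = 0.1925
  C_32 = −[(0.65)(-0.25) − (-0.15)(0.00)] = 0.1625
  C_33 = (0.65)(0.70) − (-0.35)(0.00) = 0.4550
det(I−A) = Σ_j (I−A)_1j·C_1j = (0.65)(0.4650) + (-0.35)(0.0125) + (-0.15)(0.0350) = 0.292625
adj(I−A) = Cᵀ =
  [ 0.4650   0.2600   0.1925]
  [ 0.0125   0.4475   0.1625]
  [ 0.0350   0.0825   0.4550]
(I − A)⁻¹ = adj(I−A) / det(I−A) ≈
  [   1.5891     0.8885     0.6578]
  [   0.0427     1.5293     0.5553]
  [   0.1196     0.2819     1.5549]
Δx = (I − A)⁻¹ Δd with Δd having +30 in the Brewing component and 0 elsewhere.
So Δx_D = L_DB · (+30), where L_DB = adj(I−A)_DB / det(I−A) = 0.1925 / 0.292625.
Δx_D = 0.1925 × (+30) / 0.292625 = 5.775 / 0.292625 ≈ 19.74.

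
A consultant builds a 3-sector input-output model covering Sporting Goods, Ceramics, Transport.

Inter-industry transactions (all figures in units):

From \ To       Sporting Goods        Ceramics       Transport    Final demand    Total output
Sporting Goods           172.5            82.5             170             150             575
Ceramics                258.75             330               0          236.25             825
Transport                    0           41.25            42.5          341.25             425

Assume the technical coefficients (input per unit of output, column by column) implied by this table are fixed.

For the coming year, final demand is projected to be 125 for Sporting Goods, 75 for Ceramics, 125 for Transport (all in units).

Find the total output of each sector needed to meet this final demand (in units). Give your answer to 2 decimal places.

Technical coefficients a_ij = z_ij / X_j:
  a_SS = 172.5/575 = 0.30, a_CS = 258.75/575 = 0.45, a_TS = 0/575 = 0.00
  a_SC = 82.5/825 = 0.10, a_CC = 330/825 = 0.40, a_TC = 41.25/825 = 0.05
  a_ST = 170/425 = 0.40, a_CT = 0/425 = 0.00, a_TT = 42.5/425 = 0.10
I − A =
  [   0.70    -0.10    -0.40]
  [  -0.45     0.60     0.00]
  [   0.00    -0.05     0.90]
Cofactors of I−A, C_ij = (−1)^(i+j)·(minor ij) (rows/columns in the sector order above):
  C_11 = (0.60)(0.90) − (0.00)(-0.05) = 0.5400
  C_12 = −[(-0.45)(0.90) − (0.00)(0.00)] = 0.4050
  C_13 = (-0.45)(-0.05) − (0.60)(0.00) = 0.0225
  C_21 = −[(-0.10)(0.90) − (-0.40)(-0.05)] = 0.1100
  C_22 = (0.70)(0.90) − (-0.40)(0.00) = 0.6300
  C_23 = −[(0.70)(-0.05) − (-0.10)(0.00)] = 0.0350
  C_31 = (-0.10)(0.00) − (-0.40)(0.60) = 0.2400
  C_32 = −[(0.70)(0.00) − (-0.40)(-0.45)] = 0.1800
  C_33 = (0.70)(0.60) − (-0.10)(-0.45) = 0.3750
det(I−A) = Σ_j (I−A)_1j·C_1j = (0.70)(0.5400) + (-0.10)(0.4050) + (-0.40)(0.0225) = 0.3285
adj(I−A) = Cᵀ =
  [ 0.5400   0.1100   0.2400]
  [ 0.4050   0.6300   0.1800]
  [ 0.0225   0.0350   0.3750]
(I − A)⁻¹ = adj(I−A) / det(I−A) ≈
  [   1.6438     0.3349     0.7306]
  [   1.2329     1.9178     0.5479]
  [   0.0685     0.1065     1.1416]
x = (I − A)⁻¹ d = adj(I−A)·d / det(I−A), with det(I−A) = 0.3285:
  x_S = (0.5400·125 + 0.1100·75 + 0.2400·125) / 0.3285 = 105.75 / 0.3285 ≈ 321.92
  x_C = (0.4050·125 + 0.6300·75 + 0.1800·125) / 0.3285 = 120.375 / 0.3285 ≈ 366.44
  x_T = (0.0225·125 + 0.0350·75 + 0.3750·125) / 0.3285 = 52.3125 / 0.3285 ≈ 159.25

x_S = 321.92, x_C = 366.44, x_T = 159.25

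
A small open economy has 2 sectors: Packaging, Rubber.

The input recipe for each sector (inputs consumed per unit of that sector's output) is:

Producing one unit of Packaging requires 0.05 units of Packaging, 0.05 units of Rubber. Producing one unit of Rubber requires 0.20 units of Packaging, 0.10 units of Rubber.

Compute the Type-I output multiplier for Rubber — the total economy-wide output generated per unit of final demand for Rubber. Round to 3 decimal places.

m_R = 1.361

I − A =
  [   0.95    -0.20]
  [  -0.05     0.90]
det(I−A) = (0.95)(0.90) − (-0.20)(-0.05) = 0.8450
adj(I−A) = [[0.90, 0.20], [0.05, 0.95]]
(I − A)⁻¹ = adj(I−A) / det(I−A) ≈
  [   1.0651     0.2367]
  [   0.0592     1.1243]
The output multiplier for sector j is the column-j sum of the Leontief inverse (I − A)⁻¹ = adj(I−A) / det(I−A).
Column R of adj(I−A): (0.20, 0.95); det(I−A) = 0.8450.
m_R = (0.20 + 0.95) / 0.8450 = 1.15 / 0.8450 ≈ 1.361.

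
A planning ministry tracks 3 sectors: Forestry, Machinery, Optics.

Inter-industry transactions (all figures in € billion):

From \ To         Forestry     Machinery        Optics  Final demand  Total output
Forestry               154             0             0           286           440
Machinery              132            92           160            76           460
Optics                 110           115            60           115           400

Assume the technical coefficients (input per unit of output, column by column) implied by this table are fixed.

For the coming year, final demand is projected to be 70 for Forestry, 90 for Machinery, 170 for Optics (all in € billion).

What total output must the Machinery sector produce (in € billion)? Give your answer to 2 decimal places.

x_2 = 315.05

Technical coefficients a_ij = z_ij / X_j:
  a_11 = 154/440 = 0.35, a_21 = 132/440 = 0.30, a_31 = 110/440 = 0.25
  a_12 = 0/460 = 0.00, a_22 = 92/460 = 0.20, a_32 = 115/460 = 0.25
  a_13 = 0/400 = 0.00, a_23 = 160/400 = 0.40, a_33 = 60/400 = 0.15
I − A =
  [   0.65     0.00     0.00]
  [  -0.30     0.80    -0.40]
  [  -0.25    -0.25     0.85]
Cofactors of I−A, C_ij = (−1)^(i+j)·(minor ij) (rows/columns in the sector order above):
  C_11 = (0.80)(0.85) − (-0.40)(-0.25) = 0.5800
  C_12 = −[(-0.30)(0.85) − (-0.40)(-0.25)] = 0.3550
  C_13 = (-0.30)(-0.25) − (0.80)(-0.25) = 0.2750
  C_21 = −[(0.00)(0.85) − (0.00)(-0.25)] = 0.0000
  C_22 = (0.65)(0.85) − (0.00)(-0.25) = 0.5525
  C_23 = −[(0.65)(-0.25) − (0.00)(-0.25)] = 0.1625
  C_31 = (0.00)(-0.40) − (0.00)(0.80) = 0.0000
  C_32 = −[(0.65)(-0.40) − (0.00)(-0.30)] = 0.2600
  C_33 = (0.65)(0.80) − (0.00)(-0.30) = 0.5200
det(I−A) = Σ_j (I−A)_1j·C_1j = (0.65)(0.5800) + (0.00)(0.3550) + (0.00)(0.2750) = 0.3770
adj(I−A) = Cᵀ =
  [ 0.5800   0.0000   0.0000]
  [ 0.3550   0.5525   0.2600]
  [ 0.2750   0.1625   0.5200]
(I − A)⁻¹ = adj(I−A) / det(I−A) ≈
  [   1.5385     0.0000     0.0000]
  [   0.9416     1.4655     0.6897]
  [   0.7294     0.4310     1.3793]
x = (I − A)⁻¹ d = adj(I−A)·d / det(I−A), with det(I−A) = 0.3770:
  x_1 = (0.5800·70 + 0.0000·90 + 0.0000·170) / 0.3770 = 40.60 / 0.3770 ≈ 107.69
  x_2 = (0.3550·70 + 0.5525·90 + 0.2600·170) / 0.3770 = 118.775 / 0.3770 ≈ 315.05
  x_3 = (0.2750·70 + 0.1625·90 + 0.5200·170) / 0.3770 = 122.275 / 0.3770 ≈ 324.34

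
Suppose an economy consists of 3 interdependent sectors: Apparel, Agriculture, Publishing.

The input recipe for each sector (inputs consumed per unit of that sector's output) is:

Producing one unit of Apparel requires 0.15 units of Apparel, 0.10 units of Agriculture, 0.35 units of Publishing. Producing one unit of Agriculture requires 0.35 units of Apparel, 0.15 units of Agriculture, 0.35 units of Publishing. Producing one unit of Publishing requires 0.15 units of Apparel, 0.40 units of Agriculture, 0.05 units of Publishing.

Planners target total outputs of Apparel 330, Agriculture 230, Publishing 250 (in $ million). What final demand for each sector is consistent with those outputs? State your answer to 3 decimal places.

I − A =
  [   0.85    -0.35    -0.15]
  [  -0.10     0.85    -0.40]
  [  -0.35    -0.35     0.95]
d = (I − A) x:
  d_1 = (+0.85)·330 + (-0.35)·230 + (-0.15)·250 = 162.500
  d_2 = (-0.10)·330 + (+0.85)·230 + (-0.40)·250 = 62.500
  d_3 = (-0.35)·330 + (-0.35)·230 + (+0.95)·250 = 41.500

d_1 = 162.500, d_2 = 62.500, d_3 = 41.500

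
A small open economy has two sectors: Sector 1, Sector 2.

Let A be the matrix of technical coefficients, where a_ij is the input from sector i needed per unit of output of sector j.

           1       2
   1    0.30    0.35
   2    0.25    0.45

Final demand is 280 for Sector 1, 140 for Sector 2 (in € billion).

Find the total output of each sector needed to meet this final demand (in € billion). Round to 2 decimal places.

x_1 = 682.35, x_2 = 564.71

I − A =
  [   0.70    -0.35]
  [  -0.25     0.55]
det(I−A) = (0.70)(0.55) − (-0.35)(-0.25) = 0.2975
adj(I−A) = [[0.55, 0.35], [0.25, 0.70]]
(I − A)⁻¹ = adj(I−A) / det(I−A) ≈
  [   1.8487     1.1765]
  [   0.8403     2.3529]
x = (I − A)⁻¹ d = adj(I−A)·d / det(I−A), with det(I−A) = 0.2975:
  x_1 = (0.55·280 + 0.35·140) / 0.2975 = 203.00 / 0.2975 ≈ 682.35
  x_2 = (0.25·280 + 0.70·140) / 0.2975 = 168.00 / 0.2975 ≈ 564.71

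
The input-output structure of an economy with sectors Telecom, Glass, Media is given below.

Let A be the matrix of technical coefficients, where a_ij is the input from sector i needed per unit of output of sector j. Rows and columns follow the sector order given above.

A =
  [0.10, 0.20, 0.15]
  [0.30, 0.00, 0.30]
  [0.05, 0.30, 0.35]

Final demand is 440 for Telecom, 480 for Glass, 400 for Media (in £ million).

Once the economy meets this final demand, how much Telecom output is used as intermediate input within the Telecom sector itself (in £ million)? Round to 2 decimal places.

I − A =
  [   0.90    -0.20    -0.15]
  [  -0.30     1.00    -0.30]
  [  -0.05    -0.30     0.65]
Cofactors of I−A, C_ij = (−1)^(i+j)·(minor ij) (rows/columns in the sector order above):
  C_11 = (1.00)(0.65) − (-0.30)(-0.30) = 0.5600
  C_12 = −[(-0.30)(0.65) − (-0.30)(-0.05)] = 0.2100
  C_13 = (-0.30)(-0.30) − (1.00)(-0.05) = 0.1400
  C_21 = −[(-0.20)(0.65) − (-0.15)(-0.30)] = 0.1750
  C_22 = (0.90)(0.65) − (-0.15)(-0.05) = 0.5775
  C_23 = −[(0.90)(-0.30) − (-0.20)(-0.05)] = 0.2800
  C_31 = (-0.20)(-0.30) − (-0.15)(1.00) = 0.2100
  C_32 = −[(0.90)(-0.30) − (-0.15)(-0.30)] = 0.3150
  C_33 = (0.90)(1.00) − (-0.20)(-0.30) = 0.8400
det(I−A) = Σ_j (I−A)_1j·C_1j = (0.90)(0.5600) + (-0.20)(0.2100) + (-0.15)(0.1400) = 0.4410
adj(I−A) = Cᵀ =
  [ 0.5600   0.1750   0.2100]
  [ 0.2100   0.5775   0.3150]
  [ 0.1400   0.2800   0.8400]
(I − A)⁻¹ = adj(I−A) / det(I−A) ≈
  [   1.2698     0.3968     0.4762]
  [   0.4762     1.3095     0.7143]
  [   0.3175     0.6349     1.9048]
First solve x = (I − A)⁻¹ d = adj(I−A)·d / det(I−A); in particular x_T = (0.5600·440 + 0.1750·480 + 0.2100·400) / 0.4410 = 414.40 / 0.4410 ≈ 939.6825.
Intermediate flow from T to T: z_TT = a_TT · x_T = 0.10 × 414.40 / 0.4410 = 41.44 / 0.4410 ≈ 93.97.

z_TT = 93.97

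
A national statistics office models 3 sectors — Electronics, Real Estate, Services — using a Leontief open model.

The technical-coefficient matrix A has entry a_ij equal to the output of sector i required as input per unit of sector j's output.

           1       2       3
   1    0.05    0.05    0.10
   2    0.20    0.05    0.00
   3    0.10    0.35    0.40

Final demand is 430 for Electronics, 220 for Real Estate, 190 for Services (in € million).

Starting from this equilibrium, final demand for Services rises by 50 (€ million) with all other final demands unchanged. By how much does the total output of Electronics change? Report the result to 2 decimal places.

Δx_1 = 9.15

I − A =
  [   0.95    -0.05    -0.10]
  [  -0.20     0.95     0.00]
  [  -0.10    -0.35     0.60]
Cofactors of I−A, C_ij = (−1)^(i+j)·(minor ij) (rows/columns in the sector order above):
  C_11 = (0.95)(0.60) − (0.00)(-0.35) = 0.5700
  C_12 = −[(-0.20)(0.60) − (0.00)(-0.10)] = 0.1200
  C_13 = (-0.20)(-0.35) − (0.95)(-0.10) = 0.1650
  C_21 = −[(-0.05)(0.60) − (-0.10)(-0.35)] = 0.0650
  C_22 = (0.95)(0.60) − (-0.10)(-0.10) = 0.5600
  C_23 = −[(0.95)(-0.35) − (-0.05)(-0.10)] = 0.3375
  C_31 = (-0.05)(0.00) − (-0.10)(0.95) = 0.0950
  C_32 = −[(0.95)(0.00) − (-0.10)(-0.20)] = 0.0200
  C_33 = (0.95)(0.95) − (-0.05)(-0.20) = 0.8925
det(I−A) = Σ_j (I−A)_1j·C_1j = (0.95)(0.5700) + (-0.05)(0.1200) + (-0.10)(0.1650) = 0.5190
adj(I−A) = Cᵀ =
  [ 0.5700   0.0650   0.0950]
  [ 0.1200   0.5600   0.0200]
  [ 0.1650   0.3375   0.8925]
(I − A)⁻¹ = adj(I−A) / det(I−A) ≈
  [   1.0983     0.1252     0.1830]
  [   0.2312     1.0790     0.0385]
  [   0.3179     0.6503     1.7197]
Δx = (I − A)⁻¹ Δd with Δd having +50 in the Services component and 0 elsewhere.
So Δx_1 = L_13 · (+50), where L_13 = adj(I−A)_13 / det(I−A) = 0.0950 / 0.5190.
Δx_1 = 0.0950 × (+50) / 0.5190 = 4.75 / 0.5190 ≈ 9.15.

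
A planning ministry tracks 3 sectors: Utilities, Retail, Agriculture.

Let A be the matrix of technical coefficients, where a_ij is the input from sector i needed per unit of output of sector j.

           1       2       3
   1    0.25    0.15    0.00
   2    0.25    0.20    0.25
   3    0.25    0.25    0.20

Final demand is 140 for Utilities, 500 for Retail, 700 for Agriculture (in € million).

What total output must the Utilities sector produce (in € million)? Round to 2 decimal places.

x_1 = 424.38

I − A =
  [   0.75    -0.15     0.00]
  [  -0.25     0.80    -0.25]
  [  -0.25    -0.25     0.80]
Cofactors of I−A, C_ij = (−1)^(i+j)·(minor ij) (rows/columns in the sector order above):
  C_11 = (0.80)(0.80) − (-0.25)(-0.25) = 0.5775
  C_12 = −[(-0.25)(0.80) − (-0.25)(-0.25)] = 0.2625
  C_13 = (-0.25)(-0.25) − (0.80)(-0.25) = 0.2625
  C_21 = −[(-0.15)(0.80) − (0.00)(-0.25)] = 0.1200
  C_22 = (0.75)(0.80) − (0.00)(-0.25) = 0.6000
  C_23 = −[(0.75)(-0.25) − (-0.15)(-0.25)] = 0.2250
  C_31 = (-0.15)(-0.25) − (0.00)(0.80) = 0.0375
  C_32 = −[(0.75)(-0.25) − (0.00)(-0.25)] = 0.1875
  C_33 = (0.75)(0.80) − (-0.15)(-0.25) = 0.5625
det(I−A) = Σ_j (I−A)_1j·C_1j = (0.75)(0.5775) + (-0.15)(0.2625) + (0.00)(0.2625) = 0.39375
adj(I−A) = Cᵀ =
  [ 0.5775   0.1200   0.0375]
  [ 0.2625   0.6000   0.1875]
  [ 0.2625   0.2250   0.5625]
(I − A)⁻¹ = adj(I−A) / det(I−A) ≈
  [   1.4667     0.3048     0.0952]
  [   0.6667     1.5238     0.4762]
  [   0.6667     0.5714     1.4286]
x = (I − A)⁻¹ d = adj(I−A)·d / det(I−A), with det(I−A) = 0.39375:
  x_1 = (0.5775·140 + 0.1200·500 + 0.0375·700) / 0.39375 = 167.10 / 0.39375 ≈ 424.38
  x_2 = (0.2625·140 + 0.6000·500 + 0.1875·700) / 0.39375 = 468.00 / 0.39375 ≈ 1188.57
  x_3 = (0.2625·140 + 0.2250·500 + 0.5625·700) / 0.39375 = 543.00 / 0.39375 ≈ 1379.05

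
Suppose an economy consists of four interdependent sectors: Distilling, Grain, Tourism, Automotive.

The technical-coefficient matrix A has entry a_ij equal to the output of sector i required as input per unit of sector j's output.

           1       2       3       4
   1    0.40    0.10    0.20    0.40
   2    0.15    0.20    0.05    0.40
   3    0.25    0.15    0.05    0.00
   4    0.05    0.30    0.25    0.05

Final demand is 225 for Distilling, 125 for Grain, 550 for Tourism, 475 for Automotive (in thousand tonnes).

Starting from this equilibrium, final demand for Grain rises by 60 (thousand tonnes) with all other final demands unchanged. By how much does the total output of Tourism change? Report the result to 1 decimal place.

Δx_3 = 34.1

I − A =
  [   0.60    -0.10    -0.20    -0.40]
  [  -0.15     0.80    -0.05    -0.40]
  [  -0.25    -0.15     0.95     0.00]
  [  -0.05    -0.30    -0.25     0.95]
Compute the cofactors C_ij = (−1)^(i+j)·(3×3 minor ij) of I−A; the adjugate is their transpose:
adj(I−A) = Cᵀ =
  [ 0.585875   0.247750   0.228750   0.351000]
  [ 0.191250   0.450000   0.135000   0.270000]
  [ 0.184375   0.136250   0.333750   0.135000]
  [ 0.139750   0.191000   0.142500   0.391500]
det(I−A) = Σ_j (I−A)_1j·C_1j = (0.60)(0.585875) + (-0.10)(0.191250) + (-0.20)(0.184375) + (-0.40)(0.139750) = 0.239625
(I − A)⁻¹ = adj(I−A) / det(I−A) ≈
  [   2.4450     1.0339     0.9546     1.4648]
  [   0.7981     1.8779     0.5634     1.1268]
  [   0.7694     0.5686     1.3928     0.5634]
  [   0.5832     0.7971     0.5947     1.6338]
Δx = (I − A)⁻¹ Δd with Δd having +60 in the Grain component and 0 elsewhere.
So Δx_3 = L_32 · (+60), where L_32 = adj(I−A)_32 / det(I−A) = 0.136250 / 0.239625.
Δx_3 = 0.136250 × (+60) / 0.239625 = 8.175 / 0.239625 ≈ 34.1.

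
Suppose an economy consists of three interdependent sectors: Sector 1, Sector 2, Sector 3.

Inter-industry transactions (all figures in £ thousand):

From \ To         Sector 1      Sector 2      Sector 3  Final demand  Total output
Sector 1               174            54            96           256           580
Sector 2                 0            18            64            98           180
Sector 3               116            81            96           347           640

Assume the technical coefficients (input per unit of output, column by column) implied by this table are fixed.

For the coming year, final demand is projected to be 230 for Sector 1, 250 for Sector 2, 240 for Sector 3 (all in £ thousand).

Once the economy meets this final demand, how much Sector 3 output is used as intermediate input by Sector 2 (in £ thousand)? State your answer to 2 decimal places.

Technical coefficients a_ij = z_ij / X_j:
  a_11 = 174/580 = 0.30, a_21 = 0/580 = 0.00, a_31 = 116/580 = 0.20
  a_12 = 54/180 = 0.30, a_22 = 18/180 = 0.10, a_32 = 81/180 = 0.45
  a_13 = 96/640 = 0.15, a_23 = 64/640 = 0.10, a_33 = 96/640 = 0.15
I − A =
  [   0.70    -0.30    -0.15]
  [   0.00     0.90    -0.10]
  [  -0.20    -0.45     0.85]
Cofactors of I−A, C_ij = (−1)^(i+j)·(minor ij) (rows/columns in the sector order above):
  C_11 = (0.90)(0.85) − (-0.10)(-0.45) = 0.7200
  C_12 = −[(0.00)(0.85) − (-0.10)(-0.20)] = 0.0200
  C_13 = (0.00)(-0.45) − (0.90)(-0.20) = 0.1800
  C_21 = −[(-0.30)(0.85) − (-0.15)(-0.45)] = 0.3225
  C_22 = (0.70)(0.85) − (-0.15)(-0.20) = 0.5650
  C_23 = −[(0.70)(-0.45) − (-0.30)(-0.20)] = 0.3750
  C_31 = (-0.30)(-0.10) − (-0.15)(0.90) = 0.1650
  C_32 = −[(0.70)(-0.10) − (-0.15)(0.00)] = 0.0700
  C_33 = (0.70)(0.90) − (-0.30)(0.00) = 0.6300
det(I−A) = Σ_j (I−A)_1j·C_1j = (0.70)(0.7200) + (-0.30)(0.0200) + (-0.15)(0.1800) = 0.4710
adj(I−A) = Cᵀ =
  [ 0.7200   0.3225   0.1650]
  [ 0.0200   0.5650   0.0700]
  [ 0.1800   0.3750   0.6300]
(I − A)⁻¹ = adj(I−A) / det(I−A) ≈
  [   1.5287     0.6847     0.3503]
  [   0.0425     1.1996     0.1486]
  [   0.3822     0.7962     1.3376]
First solve x = (I − A)⁻¹ d = adj(I−A)·d / det(I−A); in particular x_2 = (0.0200·230 + 0.5650·250 + 0.0700·240) / 0.4710 = 162.65 / 0.4710 ≈ 345.3291.
Intermediate flow from 3 to 2: z_32 = a_32 · x_2 = 0.45 × 162.65 / 0.4710 = 73.1925 / 0.4710 ≈ 155.40.

z_32 = 155.40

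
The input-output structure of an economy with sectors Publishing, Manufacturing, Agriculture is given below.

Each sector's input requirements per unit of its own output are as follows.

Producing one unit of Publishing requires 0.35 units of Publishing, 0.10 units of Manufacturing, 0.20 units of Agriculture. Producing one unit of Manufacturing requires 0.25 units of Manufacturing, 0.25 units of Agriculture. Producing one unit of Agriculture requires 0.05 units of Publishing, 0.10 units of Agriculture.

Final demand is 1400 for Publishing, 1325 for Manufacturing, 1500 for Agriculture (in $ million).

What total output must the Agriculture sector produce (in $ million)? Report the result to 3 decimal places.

I − A =
  [   0.65     0.00    -0.05]
  [  -0.10     0.75     0.00]
  [  -0.20    -0.25     0.90]
Cofactors of I−A, C_ij = (−1)^(i+j)·(minor ij) (rows/columns in the sector order above):
  C_11 = (0.75)(0.90) − (0.00)(-0.25) = 0.6750
  C_12 = −[(-0.10)(0.90) − (0.00)(-0.20)] = 0.0900
  C_13 = (-0.10)(-0.25) − (0.75)(-0.20) = 0.1750
  C_21 = −[(0.00)(0.90) − (-0.05)(-0.25)] = 0.0125
  C_22 = (0.65)(0.90) − (-0.05)(-0.20) = 0.5750
  C_23 = −[(0.65)(-0.25) − (0.00)(-0.20)] = 0.1625
  C_31 = (0.00)(0.00) − (-0.05)(0.75) = 0.0375
  C_32 = −[(0.65)(0.00) − (-0.05)(-0.10)] = 0.0050
  C_33 = (0.65)(0.75) − (0.00)(-0.10) = 0.4875
det(I−A) = Σ_j (I−A)_1j·C_1j = (0.65)(0.6750) + (0.00)(0.0900) + (-0.05)(0.1750) = 0.4300
adj(I−A) = Cᵀ =
  [ 0.6750   0.0125   0.0375]
  [ 0.0900   0.5750   0.0050]
  [ 0.1750   0.1625   0.4875]
(I − A)⁻¹ = adj(I−A) / det(I−A) ≈
  [   1.5698     0.0291     0.0872]
  [   0.2093     1.3372     0.0116]
  [   0.4070     0.3779     1.1337]
x = (I − A)⁻¹ d = adj(I−A)·d / det(I−A), with det(I−A) = 0.4300:
  x_P = (0.6750·1400 + 0.0125·1325 + 0.0375·1500) / 0.4300 = 1017.8125 / 0.4300 ≈ 2367.006
  x_M = (0.0900·1400 + 0.5750·1325 + 0.0050·1500) / 0.4300 = 895.375 / 0.4300 ≈ 2082.267
  x_A = (0.1750·1400 + 0.1625·1325 + 0.4875·1500) / 0.4300 = 1191.5625 / 0.4300 ≈ 2771.076

x_A = 2771.076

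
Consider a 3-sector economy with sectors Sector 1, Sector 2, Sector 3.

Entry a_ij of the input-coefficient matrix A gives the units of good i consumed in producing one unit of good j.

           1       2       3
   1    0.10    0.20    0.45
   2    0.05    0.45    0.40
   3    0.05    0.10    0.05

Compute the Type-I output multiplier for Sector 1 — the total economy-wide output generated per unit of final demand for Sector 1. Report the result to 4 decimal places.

m_1 = 1.4343

I − A =
  [   0.90    -0.20    -0.45]
  [  -0.05     0.55    -0.40]
  [  -0.05    -0.10     0.95]
Cofactors of I−A, C_ij = (−1)^(i+j)·(minor ij) (rows/columns in the sector order above):
  C_11 = (0.55)(0.95) − (-0.40)(-0.10) = 0.4825
  C_12 = −[(-0.05)(0.95) − (-0.40)(-0.05)] = 0.0675
  C_13 = (-0.05)(-0.10) − (0.55)(-0.05) = 0.0325
  C_21 = −[(-0.20)(0.95) − (-0.45)(-0.10)] = 0.2350
  C_22 = (0.90)(0.95) − (-0.45)(-0.05) = 0.8325
  C_23 = −[(0.90)(-0.10) − (-0.20)(-0.05)] = 0.1000
  C_31 = (-0.20)(-0.40) − (-0.45)(0.55) = 0.3275
  C_32 = −[(0.90)(-0.40) − (-0.45)(-0.05)] = 0.3825
  C_33 = (0.90)(0.55) − (-0.20)(-0.05) = 0.4850
det(I−A) = Σ_j (I−A)_1j·C_1j = (0.90)(0.4825) + (-0.20)(0.0675) + (-0.45)(0.0325) = 0.406125
adj(I−A) = Cᵀ =
  [ 0.4825   0.2350   0.3275]
  [ 0.0675   0.8325   0.3825]
  [ 0.0325   0.1000   0.4850]
(I − A)⁻¹ = adj(I−A) / det(I−A) ≈
  [   1.18806     0.57864     0.80640]
  [   0.16620     2.04986     0.94183]
  [   0.08002     0.24623     1.19421]
The output multiplier for sector j is the column-j sum of the Leontief inverse (I − A)⁻¹ = adj(I−A) / det(I−A).
Column 1 of adj(I−A): (0.4825, 0.0675, 0.0325); det(I−A) = 0.406125.
m_1 = (0.4825 + 0.0675 + 0.0325) / 0.406125 = 0.5825 / 0.406125 ≈ 1.4343.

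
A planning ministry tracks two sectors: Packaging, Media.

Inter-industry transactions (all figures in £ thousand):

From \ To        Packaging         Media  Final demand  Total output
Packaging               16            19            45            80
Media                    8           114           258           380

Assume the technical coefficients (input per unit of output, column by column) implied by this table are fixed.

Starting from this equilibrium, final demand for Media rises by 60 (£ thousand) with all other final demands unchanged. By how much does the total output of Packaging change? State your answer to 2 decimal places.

Δx_1 = 5.41

Technical coefficients a_ij = z_ij / X_j:
  a_11 = 16/80 = 0.20, a_21 = 8/80 = 0.10
  a_12 = 19/380 = 0.05, a_22 = 114/380 = 0.30
I − A =
  [   0.80    -0.05]
  [  -0.10     0.70]
det(I−A) = (0.80)(0.70) − (-0.05)(-0.10) = 0.5550
adj(I−A) = [[0.70, 0.05], [0.10, 0.80]]
(I − A)⁻¹ = adj(I−A) / det(I−A) ≈
  [   1.2613     0.0901]
  [   0.1802     1.4414]
Δx = (I − A)⁻¹ Δd with Δd having +60 in the Media component and 0 elsewhere.
So Δx_1 = L_12 · (+60), where L_12 = adj(I−A)_12 / det(I−A) = 0.05 / 0.5550.
Δx_1 = 0.05 × (+60) / 0.5550 = 3.00 / 0.5550 ≈ 5.41.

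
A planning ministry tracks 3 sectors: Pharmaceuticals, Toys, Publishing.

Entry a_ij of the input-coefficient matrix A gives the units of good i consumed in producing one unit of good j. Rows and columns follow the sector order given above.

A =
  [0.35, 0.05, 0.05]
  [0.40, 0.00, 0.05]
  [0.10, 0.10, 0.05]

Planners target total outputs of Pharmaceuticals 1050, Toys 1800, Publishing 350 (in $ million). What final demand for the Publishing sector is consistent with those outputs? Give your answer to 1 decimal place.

I − A =
  [   0.65    -0.05    -0.05]
  [  -0.40     1.00    -0.05]
  [  -0.10    -0.10     0.95]
d = (I − A) x:
  d_1 = (+0.65)·1050 + (-0.05)·1800 + (-0.05)·350 = 575.0
  d_2 = (-0.40)·1050 + (+1.00)·1800 + (-0.05)·350 = 1362.5
  d_3 = (-0.10)·1050 + (-0.10)·1800 + (+0.95)·350 = 47.5

d_3 = 47.5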